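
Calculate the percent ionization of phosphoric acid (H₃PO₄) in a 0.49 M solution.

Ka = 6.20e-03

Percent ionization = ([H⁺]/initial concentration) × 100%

Using Ka equilibrium: x² + Ka×x - Ka×C = 0. Solving: [H⁺] = 5.2105e-02. Percent = (5.2105e-02/0.49) × 100

Percent ionization = 10.6%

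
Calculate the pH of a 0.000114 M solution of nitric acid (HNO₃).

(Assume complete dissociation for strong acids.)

[H⁺] = 0.000114 M for strong acid. pH = -log[H⁺] = -log(0.000114)

pH = 3.94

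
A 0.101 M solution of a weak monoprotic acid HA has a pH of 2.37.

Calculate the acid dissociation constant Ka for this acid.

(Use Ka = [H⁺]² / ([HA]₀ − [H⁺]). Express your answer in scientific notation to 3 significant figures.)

[H⁺] = 10^(−pH) = 10^(−2.37) = 4.266e-03 M. For HA ⇌ H⁺ + A⁻, Ka = [H⁺][A⁻]/[HA] = [H⁺]² / ([HA]₀ − [H⁺]) = (4.266e-03)² / (0.101 − 4.266e-03) = 1.88e-04.

K_a = 1.88e-04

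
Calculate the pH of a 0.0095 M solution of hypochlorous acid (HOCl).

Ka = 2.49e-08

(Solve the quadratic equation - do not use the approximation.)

x² + Ka×x - Ka×C = 0. Using quadratic formula: [H⁺] = 1.5368e-05

pH = 4.81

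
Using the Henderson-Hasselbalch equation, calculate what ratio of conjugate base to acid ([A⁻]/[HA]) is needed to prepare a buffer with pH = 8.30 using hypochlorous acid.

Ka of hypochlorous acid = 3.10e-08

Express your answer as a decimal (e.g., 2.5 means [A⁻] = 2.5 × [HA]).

pKa = -log(3.10e-08) = 7.5086. pH = pKa + log([A⁻]/[HA]), so log([A⁻]/[HA]) = pH − pKa = 8.30 − 7.5086 = 0.7914. [A⁻]/[HA] = 10^(0.7914) = 6.19

[A⁻]/[HA] = 6.19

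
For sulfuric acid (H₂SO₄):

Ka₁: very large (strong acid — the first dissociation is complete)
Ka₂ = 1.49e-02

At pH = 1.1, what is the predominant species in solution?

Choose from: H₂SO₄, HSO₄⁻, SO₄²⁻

The first dissociation is complete, so H₂SO₄ itself is never the predominant species in water; pKa₂ = -log(1.49e-02) = 1.83. For a polyprotic acid the predominant species crosses at each pKa: below pKa_n the protonated form dominates, above it the deprotonated form does. At pH = 1.1, the predominant species is HSO₄⁻.

HSO₄⁻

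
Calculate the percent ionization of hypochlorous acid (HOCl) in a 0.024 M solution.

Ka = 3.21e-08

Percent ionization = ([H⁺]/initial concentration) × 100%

Using Ka equilibrium: x² + Ka×x - Ka×C = 0. Solving: [H⁺] = 2.7740e-05. Percent = (2.7740e-05/0.024) × 100

Percent ionization = 0.116%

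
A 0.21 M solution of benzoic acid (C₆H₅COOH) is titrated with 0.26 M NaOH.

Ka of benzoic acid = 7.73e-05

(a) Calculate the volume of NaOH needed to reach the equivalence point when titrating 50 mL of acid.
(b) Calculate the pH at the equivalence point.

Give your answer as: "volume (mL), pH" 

moles acid = 0.21 × 50/1000 = 0.0105 mol; V_base = moles/0.26 × 1000 = 40.4 mL. At equivalence only the conjugate base is present: [A⁻] = 0.0105/0.090 = 1.1617e-01 M. Kb = Kw/Ka = 1.29e-10; [OH⁻] = √(Kb × [A⁻]) = 3.8767e-06; pOH = 5.41; pH = 14 - pOH = 8.59.

V = 40.4 mL, pH = 8.59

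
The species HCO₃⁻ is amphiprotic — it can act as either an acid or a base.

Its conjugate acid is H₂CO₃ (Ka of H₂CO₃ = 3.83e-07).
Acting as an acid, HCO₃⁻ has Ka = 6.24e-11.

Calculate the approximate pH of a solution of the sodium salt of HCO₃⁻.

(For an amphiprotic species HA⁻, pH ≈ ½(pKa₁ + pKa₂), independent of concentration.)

pKa₁ = -log(3.83e-07) = 6.42; pKa₂ = -log(6.24e-11) = 10.20. For an amphiprotic species, pH ≈ ½(pKa₁ + pKa₂) = ½(6.42 + 10.20) = 8.31.

pH = 8.31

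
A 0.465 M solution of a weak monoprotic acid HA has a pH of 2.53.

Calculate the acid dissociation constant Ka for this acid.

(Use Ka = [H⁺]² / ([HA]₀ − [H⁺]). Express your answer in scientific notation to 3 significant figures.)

[H⁺] = 10^(−pH) = 10^(−2.53) = 2.951e-03 M. For HA ⇌ H⁺ + A⁻, Ka = [H⁺][A⁻]/[HA] = [H⁺]² / ([HA]₀ − [H⁺]) = (2.951e-03)² / (0.465 − 2.951e-03) = 1.89e-05.

K_a = 1.89e-05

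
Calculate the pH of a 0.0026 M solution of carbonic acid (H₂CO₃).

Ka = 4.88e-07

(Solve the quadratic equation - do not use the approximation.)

x² + Ka×x - Ka×C = 0. Using quadratic formula: [H⁺] = 3.5377e-05

pH = 4.45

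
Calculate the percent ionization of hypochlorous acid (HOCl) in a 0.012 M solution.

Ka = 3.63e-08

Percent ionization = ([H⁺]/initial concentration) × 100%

Using Ka equilibrium: x² + Ka×x - Ka×C = 0. Solving: [H⁺] = 2.0853e-05. Percent = (2.0853e-05/0.012) × 100

Percent ionization = 0.174%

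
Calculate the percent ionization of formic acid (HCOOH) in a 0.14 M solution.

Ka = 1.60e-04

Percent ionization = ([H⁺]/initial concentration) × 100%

Using Ka equilibrium: x² + Ka×x - Ka×C = 0. Solving: [H⁺] = 4.6535e-03. Percent = (4.6535e-03/0.14) × 100

Percent ionization = 3.32%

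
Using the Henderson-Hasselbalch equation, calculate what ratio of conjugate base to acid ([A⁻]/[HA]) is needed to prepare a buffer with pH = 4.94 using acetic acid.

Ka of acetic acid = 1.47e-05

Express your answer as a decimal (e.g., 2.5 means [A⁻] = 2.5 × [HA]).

pKa = -log(1.47e-05) = 4.8327. pH = pKa + log([A⁻]/[HA]), so log([A⁻]/[HA]) = pH − pKa = 4.94 − 4.8327 = 0.1073. [A⁻]/[HA] = 10^(0.1073) = 1.28

[A⁻]/[HA] = 1.28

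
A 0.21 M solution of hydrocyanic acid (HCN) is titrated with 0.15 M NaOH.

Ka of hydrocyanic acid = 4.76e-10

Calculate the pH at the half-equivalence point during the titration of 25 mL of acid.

At half-equivalence [HA] = [A⁻], so Henderson-Hasselbalch gives pH = pKa = -log(4.76e-10) = 9.32.

pH = pKa = 9.32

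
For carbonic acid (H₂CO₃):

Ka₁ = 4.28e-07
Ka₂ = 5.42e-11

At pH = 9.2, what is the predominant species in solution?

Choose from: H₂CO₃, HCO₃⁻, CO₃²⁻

pKa₁ = 6.37, pKa₂ = 10.27. For a polyprotic acid the predominant species crosses at each pKa: below pKa_n the protonated form dominates, above it the deprotonated form does. At pH = 9.2, the predominant species is HCO₃⁻.

HCO₃⁻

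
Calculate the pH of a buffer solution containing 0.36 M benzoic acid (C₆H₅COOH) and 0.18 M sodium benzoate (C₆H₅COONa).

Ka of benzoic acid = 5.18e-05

pKa = -log(5.18e-05) = 4.29. pH = pKa + log([A⁻]/[HA]) = 4.29 + log(0.18/0.36)

pH = 3.98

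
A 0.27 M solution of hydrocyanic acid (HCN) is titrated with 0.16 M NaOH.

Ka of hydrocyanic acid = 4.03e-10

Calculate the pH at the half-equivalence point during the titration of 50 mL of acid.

At half-equivalence [HA] = [A⁻], so Henderson-Hasselbalch gives pH = pKa = -log(4.03e-10) = 9.39.

pH = pKa = 9.39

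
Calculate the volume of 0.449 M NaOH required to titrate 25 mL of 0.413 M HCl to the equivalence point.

At equivalence: moles acid = moles base. moles HCl = 0.413 × 25/1000 = 0.01032 mol. V_base = moles / 0.449 × 1000 = 23.0 mL.

V_{base} = 23.0 mL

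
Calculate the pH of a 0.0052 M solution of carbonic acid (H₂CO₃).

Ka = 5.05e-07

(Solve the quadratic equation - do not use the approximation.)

x² + Ka×x - Ka×C = 0. Using quadratic formula: [H⁺] = 5.0993e-05

pH = 4.29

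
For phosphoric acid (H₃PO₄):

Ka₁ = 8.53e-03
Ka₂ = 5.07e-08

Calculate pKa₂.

pKa₂ = -log(Ka₂) = -log(5.07e-08) = 7.29.

pK_{a2} = 7.29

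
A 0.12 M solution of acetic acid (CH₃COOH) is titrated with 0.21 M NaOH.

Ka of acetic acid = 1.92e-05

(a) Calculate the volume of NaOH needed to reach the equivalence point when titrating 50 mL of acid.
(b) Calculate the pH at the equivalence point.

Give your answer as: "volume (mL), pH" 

moles acid = 0.12 × 50/1000 = 0.006 mol; V_base = moles/0.21 × 1000 = 28.6 mL. At equivalence only the conjugate base is present: [A⁻] = 0.006/0.079 = 7.6364e-02 M. Kb = Kw/Ka = 5.21e-10; [OH⁻] = √(Kb × [A⁻]) = 6.3066e-06; pOH = 5.20; pH = 14 - pOH = 8.80.

V = 28.6 mL, pH = 8.80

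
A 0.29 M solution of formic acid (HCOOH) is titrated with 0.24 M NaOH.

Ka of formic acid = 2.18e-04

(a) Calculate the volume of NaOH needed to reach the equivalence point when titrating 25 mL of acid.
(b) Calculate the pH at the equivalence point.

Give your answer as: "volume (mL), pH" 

moles acid = 0.29 × 25/1000 = 0.00725 mol; V_base = moles/0.24 × 1000 = 30.2 mL. At equivalence only the conjugate base is present: [A⁻] = 0.00725/0.055 = 1.3132e-01 M. Kb = Kw/Ka = 4.59e-11; [OH⁻] = √(Kb × [A⁻]) = 2.4544e-06; pOH = 5.61; pH = 14 - pOH = 8.39.

V = 30.2 mL, pH = 8.39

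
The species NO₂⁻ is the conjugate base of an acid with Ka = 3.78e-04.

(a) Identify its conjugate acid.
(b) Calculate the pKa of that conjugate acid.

(a) The conjugate acid is formed by adding one H⁺ to NO₂⁻, giving HNO₂. (b) pKa = -log(Ka) = -log(3.78e-04) = 3.42.

Conjugate acid: HNO₂; pK_a = 3.42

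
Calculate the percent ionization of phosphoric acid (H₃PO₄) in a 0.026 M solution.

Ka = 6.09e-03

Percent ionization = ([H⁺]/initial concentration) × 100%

Using Ka equilibrium: x² + Ka×x - Ka×C = 0. Solving: [H⁺] = 9.9015e-03. Percent = (9.9015e-03/0.026) × 100

Percent ionization = 38.1%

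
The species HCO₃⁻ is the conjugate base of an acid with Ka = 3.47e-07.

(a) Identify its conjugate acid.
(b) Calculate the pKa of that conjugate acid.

(a) The conjugate acid is formed by adding one H⁺ to HCO₃⁻, giving H₂CO₃. (b) pKa = -log(Ka) = -log(3.47e-07) = 6.46.

Conjugate acid: H₂CO₃; pK_a = 6.46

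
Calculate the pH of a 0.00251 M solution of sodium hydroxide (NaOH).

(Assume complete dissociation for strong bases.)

[OH⁻] = 0.00251 M for strong base. pOH = -log[OH⁻] = 2.60, pH = 14 - pOH

pH = 11.40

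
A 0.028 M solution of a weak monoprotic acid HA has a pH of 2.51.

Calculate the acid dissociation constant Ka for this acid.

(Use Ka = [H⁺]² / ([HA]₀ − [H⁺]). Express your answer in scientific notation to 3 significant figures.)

[H⁺] = 10^(−pH) = 10^(−2.51) = 3.090e-03 M. For HA ⇌ H⁺ + A⁻, Ka = [H⁺][A⁻]/[HA] = [H⁺]² / ([HA]₀ − [H⁺]) = (3.090e-03)² / (0.028 − 3.090e-03) = 3.83e-04.

K_a = 3.83e-04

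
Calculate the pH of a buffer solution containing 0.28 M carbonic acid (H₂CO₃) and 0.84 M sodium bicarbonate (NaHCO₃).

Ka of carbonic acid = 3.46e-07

pKa = -log(3.46e-07) = 6.46. pH = pKa + log([A⁻]/[HA]) = 6.46 + log(0.84/0.28)

pH = 6.94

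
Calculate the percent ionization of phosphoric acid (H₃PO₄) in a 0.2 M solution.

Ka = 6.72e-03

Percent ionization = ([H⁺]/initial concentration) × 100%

Using Ka equilibrium: x² + Ka×x - Ka×C = 0. Solving: [H⁺] = 3.3454e-02. Percent = (3.3454e-02/0.2) × 100

Percent ionization = 16.7%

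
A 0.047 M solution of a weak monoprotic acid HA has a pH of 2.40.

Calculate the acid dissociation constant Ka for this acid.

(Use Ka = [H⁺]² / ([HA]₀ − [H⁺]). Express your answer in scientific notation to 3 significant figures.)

[H⁺] = 10^(−pH) = 10^(−2.40) = 3.981e-03 M. For HA ⇌ H⁺ + A⁻, Ka = [H⁺][A⁻]/[HA] = [H⁺]² / ([HA]₀ − [H⁺]) = (3.981e-03)² / (0.047 − 3.981e-03) = 3.68e-04.

K_a = 3.68e-04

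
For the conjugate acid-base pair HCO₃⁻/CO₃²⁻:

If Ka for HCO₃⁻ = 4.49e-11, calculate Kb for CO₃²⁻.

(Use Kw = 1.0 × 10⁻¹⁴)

For a conjugate pair Ka × Kb = Kw, so Kb = Kw/Ka = 1.0 × 10⁻¹⁴ / 4.49e-11 = 2.23e-04.

K_b = 2.23e-04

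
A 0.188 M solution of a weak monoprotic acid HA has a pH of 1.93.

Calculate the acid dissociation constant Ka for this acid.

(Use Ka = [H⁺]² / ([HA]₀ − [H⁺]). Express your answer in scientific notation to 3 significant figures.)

[H⁺] = 10^(−pH) = 10^(−1.93) = 1.175e-02 M. For HA ⇌ H⁺ + A⁻, Ka = [H⁺][A⁻]/[HA] = [H⁺]² / ([HA]₀ − [H⁺]) = (1.175e-02)² / (0.188 − 1.175e-02) = 7.83e-04.

K_a = 7.83e-04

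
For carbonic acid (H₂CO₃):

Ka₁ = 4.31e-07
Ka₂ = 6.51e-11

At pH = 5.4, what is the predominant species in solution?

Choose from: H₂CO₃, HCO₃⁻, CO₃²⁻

pKa₁ = 6.37, pKa₂ = 10.19. For a polyprotic acid the predominant species crosses at each pKa: below pKa_n the protonated form dominates, above it the deprotonated form does. At pH = 5.4, the predominant species is H₂CO₃.

H₂CO₃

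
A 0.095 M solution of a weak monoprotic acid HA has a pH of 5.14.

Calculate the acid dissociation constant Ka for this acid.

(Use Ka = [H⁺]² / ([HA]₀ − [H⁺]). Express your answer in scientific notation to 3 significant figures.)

[H⁺] = 10^(−pH) = 10^(−5.14) = 7.244e-06 M. For HA ⇌ H⁺ + A⁻, Ka = [H⁺][A⁻]/[HA] = [H⁺]² / ([HA]₀ − [H⁺]) = (7.244e-06)² / (0.095 − 7.244e-06) = 5.52e-10.

K_a = 5.52e-10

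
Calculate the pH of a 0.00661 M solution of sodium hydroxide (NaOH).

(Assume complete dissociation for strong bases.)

[OH⁻] = 0.00661 M for strong base. pOH = -log[OH⁻] = 2.18, pH = 14 - pOH

pH = 11.82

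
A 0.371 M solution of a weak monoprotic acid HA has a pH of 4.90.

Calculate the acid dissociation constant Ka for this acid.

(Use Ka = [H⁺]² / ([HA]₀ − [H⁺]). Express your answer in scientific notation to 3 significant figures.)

[H⁺] = 10^(−pH) = 10^(−4.90) = 1.259e-05 M. For HA ⇌ H⁺ + A⁻, Ka = [H⁺][A⁻]/[HA] = [H⁺]² / ([HA]₀ − [H⁺]) = (1.259e-05)² / (0.371 − 1.259e-05) = 4.27e-10.

K_a = 4.27e-10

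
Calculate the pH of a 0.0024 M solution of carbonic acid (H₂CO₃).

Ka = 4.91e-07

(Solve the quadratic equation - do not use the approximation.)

x² + Ka×x - Ka×C = 0. Using quadratic formula: [H⁺] = 3.4083e-05

pH = 4.47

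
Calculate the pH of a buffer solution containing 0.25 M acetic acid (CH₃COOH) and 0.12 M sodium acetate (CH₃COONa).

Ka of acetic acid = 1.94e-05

pKa = -log(1.94e-05) = 4.71. pH = pKa + log([A⁻]/[HA]) = 4.71 + log(0.12/0.25)

pH = 4.39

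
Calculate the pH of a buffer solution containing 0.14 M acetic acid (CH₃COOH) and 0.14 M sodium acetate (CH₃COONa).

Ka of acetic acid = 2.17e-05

pKa = -log(2.17e-05) = 4.66. pH = pKa + log([A⁻]/[HA]) = 4.66 + log(0.14/0.14)

pH = 4.66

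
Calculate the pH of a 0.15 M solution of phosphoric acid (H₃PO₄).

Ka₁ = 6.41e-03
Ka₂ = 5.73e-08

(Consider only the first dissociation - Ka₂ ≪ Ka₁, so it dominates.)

First dissociation dominates. From Ka₁ = [H⁺][HA⁻]/[H₂A], x² + Ka₁·x − Ka₁·C = 0 with C = 0.15 M and Ka₁ = 6.41e-03. Solving: [H⁺] = (−Ka₁ + √(Ka₁² + 4·Ka₁·C)) / 2 = 2.7968e-02 M. pH = -log(2.7968e-02) = 1.55.

pH = 1.55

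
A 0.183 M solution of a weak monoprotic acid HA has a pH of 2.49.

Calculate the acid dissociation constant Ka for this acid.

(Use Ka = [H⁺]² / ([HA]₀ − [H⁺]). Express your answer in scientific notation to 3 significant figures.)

[H⁺] = 10^(−pH) = 10^(−2.49) = 3.236e-03 M. For HA ⇌ H⁺ + A⁻, Ka = [H⁺][A⁻]/[HA] = [H⁺]² / ([HA]₀ − [H⁺]) = (3.236e-03)² / (0.183 − 3.236e-03) = 5.83e-05.

K_a = 5.83e-05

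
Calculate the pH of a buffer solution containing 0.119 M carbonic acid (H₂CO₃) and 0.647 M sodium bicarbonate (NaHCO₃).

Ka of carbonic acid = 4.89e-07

pKa = -log(4.89e-07) = 6.31. pH = pKa + log([A⁻]/[HA]) = 6.31 + log(0.647/0.119)

pH = 7.05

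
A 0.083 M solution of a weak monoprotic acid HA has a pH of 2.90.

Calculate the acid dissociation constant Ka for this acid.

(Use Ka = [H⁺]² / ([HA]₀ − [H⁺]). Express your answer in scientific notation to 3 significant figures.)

[H⁺] = 10^(−pH) = 10^(−2.90) = 1.259e-03 M. For HA ⇌ H⁺ + A⁻, Ka = [H⁺][A⁻]/[HA] = [H⁺]² / ([HA]₀ − [H⁺]) = (1.259e-03)² / (0.083 − 1.259e-03) = 1.94e-05.

K_a = 1.94e-05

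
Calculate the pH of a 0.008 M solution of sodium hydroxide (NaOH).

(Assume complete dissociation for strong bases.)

[OH⁻] = 0.008 M for strong base. pOH = -log[OH⁻] = 2.10, pH = 14 - pOH

pH = 11.90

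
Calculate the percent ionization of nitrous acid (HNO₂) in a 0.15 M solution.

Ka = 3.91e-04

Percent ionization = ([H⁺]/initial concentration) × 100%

Using Ka equilibrium: x² + Ka×x - Ka×C = 0. Solving: [H⁺] = 7.4653e-03. Percent = (7.4653e-03/0.15) × 100

Percent ionization = 4.98%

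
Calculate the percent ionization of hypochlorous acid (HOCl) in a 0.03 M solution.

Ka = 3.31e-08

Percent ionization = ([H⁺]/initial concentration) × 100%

Using Ka equilibrium: x² + Ka×x - Ka×C = 0. Solving: [H⁺] = 3.1495e-05. Percent = (3.1495e-05/0.03) × 100

Percent ionization = 0.105%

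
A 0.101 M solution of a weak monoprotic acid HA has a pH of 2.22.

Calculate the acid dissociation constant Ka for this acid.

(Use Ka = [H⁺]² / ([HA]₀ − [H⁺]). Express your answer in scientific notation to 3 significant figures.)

[H⁺] = 10^(−pH) = 10^(−2.22) = 6.026e-03 M. For HA ⇌ H⁺ + A⁻, Ka = [H⁺][A⁻]/[HA] = [H⁺]² / ([HA]₀ − [H⁺]) = (6.026e-03)² / (0.101 − 6.026e-03) = 3.82e-04.

K_a = 3.82e-04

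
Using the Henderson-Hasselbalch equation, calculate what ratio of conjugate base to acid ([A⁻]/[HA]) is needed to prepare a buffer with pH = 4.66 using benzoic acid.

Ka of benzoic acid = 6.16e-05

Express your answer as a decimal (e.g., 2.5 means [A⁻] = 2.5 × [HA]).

pKa = -log(6.16e-05) = 4.2104. pH = pKa + log([A⁻]/[HA]), so log([A⁻]/[HA]) = pH − pKa = 4.66 − 4.2104 = 0.4496. [A⁻]/[HA] = 10^(0.4496) = 2.82

[A⁻]/[HA] = 2.82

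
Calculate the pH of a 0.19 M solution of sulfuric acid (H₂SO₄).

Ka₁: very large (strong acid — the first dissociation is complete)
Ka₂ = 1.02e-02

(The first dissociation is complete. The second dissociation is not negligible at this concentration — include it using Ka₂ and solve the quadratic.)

First dissociation is complete: [H⁺]₀ = [HSO₄⁻]₀ = C = 0.19 M. Second dissociation HSO₄⁻ ⇌ H⁺ + SO₄²⁻: let x = [SO₄²⁻]. Ka₂ = (C + x)·x / (C − x) = 1.02e-02 → x² + (C + Ka₂)·x − Ka₂·C = 0 → x² + 0.20020·x − 1.938e-03 = 0. x = (−0.20020 + √(0.20020² + 4 × 1.938e-03)) / 2 = 9.2527e-03 M. [H⁺] = C + x = 0.19 + 9.2527e-03 = 1.9925e-01 M. pH = -log(1.9925e-01) = 0.70.

pH = 0.70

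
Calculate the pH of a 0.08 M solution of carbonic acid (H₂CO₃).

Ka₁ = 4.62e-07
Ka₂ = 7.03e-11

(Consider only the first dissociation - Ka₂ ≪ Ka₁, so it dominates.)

First dissociation dominates. From Ka₁ = [H⁺][HA⁻]/[H₂A], x² + Ka₁·x − Ka₁·C = 0 with C = 0.08 M and Ka₁ = 4.62e-07. Solving: [H⁺] = (−Ka₁ + √(Ka₁² + 4·Ka₁·C)) / 2 = 1.9202e-04 M. pH = -log(1.9202e-04) = 3.72.

pH = 3.72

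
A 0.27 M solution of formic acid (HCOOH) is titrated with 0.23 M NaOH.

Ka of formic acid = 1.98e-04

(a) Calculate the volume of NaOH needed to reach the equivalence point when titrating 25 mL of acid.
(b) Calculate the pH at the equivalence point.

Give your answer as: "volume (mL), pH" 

moles acid = 0.27 × 25/1000 = 0.00675 mol; V_base = moles/0.23 × 1000 = 29.3 mL. At equivalence only the conjugate base is present: [A⁻] = 0.00675/0.054 = 1.2420e-01 M. Kb = Kw/Ka = 5.05e-11; [OH⁻] = √(Kb × [A⁻]) = 2.5045e-06; pOH = 5.60; pH = 14 - pOH = 8.40.

V = 29.3 mL, pH = 8.40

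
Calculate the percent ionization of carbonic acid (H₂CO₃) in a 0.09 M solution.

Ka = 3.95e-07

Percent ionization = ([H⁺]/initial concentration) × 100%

Using Ka equilibrium: x² + Ka×x - Ka×C = 0. Solving: [H⁺] = 1.8835e-04. Percent = (1.8835e-04/0.09) × 100

Percent ionization = 0.209%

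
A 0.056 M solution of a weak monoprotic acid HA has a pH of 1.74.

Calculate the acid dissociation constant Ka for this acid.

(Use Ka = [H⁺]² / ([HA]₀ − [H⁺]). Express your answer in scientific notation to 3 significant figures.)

[H⁺] = 10^(−pH) = 10^(−1.74) = 1.820e-02 M. For HA ⇌ H⁺ + A⁻, Ka = [H⁺][A⁻]/[HA] = [H⁺]² / ([HA]₀ − [H⁺]) = (1.820e-02)² / (0.056 − 1.820e-02) = 8.76e-03.

K_a = 8.76e-03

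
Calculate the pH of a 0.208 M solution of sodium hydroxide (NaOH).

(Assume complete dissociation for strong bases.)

[OH⁻] = 0.208 M for strong base. pOH = -log[OH⁻] = 0.68, pH = 14 - pOH

pH = 13.32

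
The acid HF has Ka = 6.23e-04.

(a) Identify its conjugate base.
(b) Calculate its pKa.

(a) The conjugate base is formed by removing one H⁺ from HF, giving F⁻. (b) pKa = -log(Ka) = -log(6.23e-04) = 3.21.

Conjugate base: F⁻; pK_a = 3.21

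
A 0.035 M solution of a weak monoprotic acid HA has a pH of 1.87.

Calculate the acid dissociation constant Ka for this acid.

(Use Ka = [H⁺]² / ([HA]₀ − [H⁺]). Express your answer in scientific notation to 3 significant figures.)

[H⁺] = 10^(−pH) = 10^(−1.87) = 1.349e-02 M. For HA ⇌ H⁺ + A⁻, Ka = [H⁺][A⁻]/[HA] = [H⁺]² / ([HA]₀ − [H⁺]) = (1.349e-02)² / (0.035 − 1.349e-02) = 8.46e-03.

K_a = 8.46e-03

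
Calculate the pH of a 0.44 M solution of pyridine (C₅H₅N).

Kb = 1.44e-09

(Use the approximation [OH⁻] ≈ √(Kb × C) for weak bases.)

[OH⁻] = √(Kb × C) = √(1.44e-09 × 0.44) = 2.5171e-05. pOH = 4.60, pH = 14 - pOH

pH = 9.40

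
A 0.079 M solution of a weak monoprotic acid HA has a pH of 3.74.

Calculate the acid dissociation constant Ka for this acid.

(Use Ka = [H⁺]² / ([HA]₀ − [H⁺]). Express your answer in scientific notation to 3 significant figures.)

[H⁺] = 10^(−pH) = 10^(−3.74) = 1.820e-04 M. For HA ⇌ H⁺ + A⁻, Ka = [H⁺][A⁻]/[HA] = [H⁺]² / ([HA]₀ − [H⁺]) = (1.820e-04)² / (0.079 − 1.820e-04) = 4.20e-07.

K_a = 4.20e-07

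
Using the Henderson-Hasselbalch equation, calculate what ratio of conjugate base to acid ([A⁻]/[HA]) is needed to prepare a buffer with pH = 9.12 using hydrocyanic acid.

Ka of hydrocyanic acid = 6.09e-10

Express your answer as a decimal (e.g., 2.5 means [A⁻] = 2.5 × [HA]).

pKa = -log(6.09e-10) = 9.2154. pH = pKa + log([A⁻]/[HA]), so log([A⁻]/[HA]) = pH − pKa = 9.12 − 9.2154 = -0.0954. [A⁻]/[HA] = 10^(-0.0954) = 0.803

[A⁻]/[HA] = 0.803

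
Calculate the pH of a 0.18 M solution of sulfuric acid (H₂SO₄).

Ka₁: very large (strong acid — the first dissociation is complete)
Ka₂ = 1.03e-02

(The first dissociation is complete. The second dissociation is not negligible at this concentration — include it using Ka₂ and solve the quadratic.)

First dissociation is complete: [H⁺]₀ = [HSO₄⁻]₀ = C = 0.18 M. Second dissociation HSO₄⁻ ⇌ H⁺ + SO₄²⁻: let x = [SO₄²⁻]. Ka₂ = (C + x)·x / (C − x) = 1.03e-02 → x² + (C + Ka₂)·x − Ka₂·C = 0 → x² + 0.19030·x − 1.854e-03 = 0. x = (−0.19030 + √(0.19030² + 4 × 1.854e-03)) / 2 = 9.2891e-03 M. [H⁺] = C + x = 0.18 + 9.2891e-03 = 1.8929e-01 M. pH = -log(1.8929e-01) = 0.72.

pH = 0.72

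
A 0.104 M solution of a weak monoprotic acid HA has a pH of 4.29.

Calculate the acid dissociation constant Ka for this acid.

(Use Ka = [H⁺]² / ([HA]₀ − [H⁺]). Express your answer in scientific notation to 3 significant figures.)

[H⁺] = 10^(−pH) = 10^(−4.29) = 5.129e-05 M. For HA ⇌ H⁺ + A⁻, Ka = [H⁺][A⁻]/[HA] = [H⁺]² / ([HA]₀ − [H⁺]) = (5.129e-05)² / (0.104 − 5.129e-05) = 2.53e-08.

K_a = 2.53e-08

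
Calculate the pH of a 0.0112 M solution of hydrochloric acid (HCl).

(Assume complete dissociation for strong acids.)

[H⁺] = 0.0112 M for strong acid. pH = -log[H⁺] = -log(0.0112)

pH = 1.95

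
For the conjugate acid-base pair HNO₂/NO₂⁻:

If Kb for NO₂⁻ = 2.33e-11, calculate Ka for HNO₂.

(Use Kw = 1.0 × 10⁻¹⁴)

For a conjugate pair Ka × Kb = Kw, so Ka = Kw/Kb = 1.0 × 10⁻¹⁴ / 2.33e-11 = 4.29e-04.

K_a = 4.29e-04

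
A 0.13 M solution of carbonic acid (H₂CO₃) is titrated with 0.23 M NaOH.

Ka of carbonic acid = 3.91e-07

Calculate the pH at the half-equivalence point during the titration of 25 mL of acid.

At half-equivalence [HA] = [A⁻], so Henderson-Hasselbalch gives pH = pKa = -log(3.91e-07) = 6.41.

pH = pKa = 6.41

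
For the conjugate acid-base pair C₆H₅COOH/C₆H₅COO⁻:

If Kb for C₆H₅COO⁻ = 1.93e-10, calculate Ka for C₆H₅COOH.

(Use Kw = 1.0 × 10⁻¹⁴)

For a conjugate pair Ka × Kb = Kw, so Ka = Kw/Kb = 1.0 × 10⁻¹⁴ / 1.93e-10 = 5.18e-05.

K_a = 5.18e-05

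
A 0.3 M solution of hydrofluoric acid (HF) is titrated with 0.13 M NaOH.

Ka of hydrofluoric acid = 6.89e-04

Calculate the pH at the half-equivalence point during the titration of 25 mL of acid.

At half-equivalence [HA] = [A⁻], so Henderson-Hasselbalch gives pH = pKa = -log(6.89e-04) = 3.16.

pH = pKa = 3.16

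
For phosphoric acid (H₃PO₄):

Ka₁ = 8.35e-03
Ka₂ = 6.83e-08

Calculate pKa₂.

pKa₂ = -log(Ka₂) = -log(6.83e-08) = 7.17.

pK_{a2} = 7.17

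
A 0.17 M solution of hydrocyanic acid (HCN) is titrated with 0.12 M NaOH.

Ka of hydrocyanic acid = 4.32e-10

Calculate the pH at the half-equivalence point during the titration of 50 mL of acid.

At half-equivalence [HA] = [A⁻], so Henderson-Hasselbalch gives pH = pKa = -log(4.32e-10) = 9.36.

pH = pKa = 9.36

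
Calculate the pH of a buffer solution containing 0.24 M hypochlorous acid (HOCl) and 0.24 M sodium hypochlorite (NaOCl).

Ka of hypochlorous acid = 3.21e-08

pKa = -log(3.21e-08) = 7.49. pH = pKa + log([A⁻]/[HA]) = 7.49 + log(0.24/0.24)

pH = 7.49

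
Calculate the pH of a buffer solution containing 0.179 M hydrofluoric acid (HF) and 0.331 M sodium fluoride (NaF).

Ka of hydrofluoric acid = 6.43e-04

pKa = -log(6.43e-04) = 3.19. pH = pKa + log([A⁻]/[HA]) = 3.19 + log(0.331/0.179)

pH = 3.46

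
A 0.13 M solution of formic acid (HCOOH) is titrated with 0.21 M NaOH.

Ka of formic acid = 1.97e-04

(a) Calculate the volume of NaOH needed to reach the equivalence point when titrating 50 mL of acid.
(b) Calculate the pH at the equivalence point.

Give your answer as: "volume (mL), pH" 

moles acid = 0.13 × 50/1000 = 0.0065 mol; V_base = moles/0.21 × 1000 = 31.0 mL. At equivalence only the conjugate base is present: [A⁻] = 0.0065/0.081 = 8.0294e-02 M. Kb = Kw/Ka = 5.08e-11; [OH⁻] = √(Kb × [A⁻]) = 2.0189e-06; pOH = 5.69; pH = 14 - pOH = 8.31.

V = 31.0 mL, pH = 8.31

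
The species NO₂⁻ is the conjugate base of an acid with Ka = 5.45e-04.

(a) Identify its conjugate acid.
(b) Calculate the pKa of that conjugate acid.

(a) The conjugate acid is formed by adding one H⁺ to NO₂⁻, giving HNO₂. (b) pKa = -log(Ka) = -log(5.45e-04) = 3.26.

Conjugate acid: HNO₂; pK_a = 3.26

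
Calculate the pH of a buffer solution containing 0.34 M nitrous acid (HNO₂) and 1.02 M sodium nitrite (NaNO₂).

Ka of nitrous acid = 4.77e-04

pKa = -log(4.77e-04) = 3.32. pH = pKa + log([A⁻]/[HA]) = 3.32 + log(1.02/0.34)

pH = 3.80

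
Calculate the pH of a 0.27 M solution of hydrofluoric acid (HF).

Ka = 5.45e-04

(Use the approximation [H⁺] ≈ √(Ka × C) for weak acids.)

[H⁺] = √(Ka × C) = √(5.45e-04 × 0.27) = 1.2131e-02. pH = -log(1.2131e-02)

pH = 1.92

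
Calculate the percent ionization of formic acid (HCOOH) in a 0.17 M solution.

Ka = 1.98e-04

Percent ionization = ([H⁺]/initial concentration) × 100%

Using Ka equilibrium: x² + Ka×x - Ka×C = 0. Solving: [H⁺] = 5.7036e-03. Percent = (5.7036e-03/0.17) × 100

Percent ionization = 3.36%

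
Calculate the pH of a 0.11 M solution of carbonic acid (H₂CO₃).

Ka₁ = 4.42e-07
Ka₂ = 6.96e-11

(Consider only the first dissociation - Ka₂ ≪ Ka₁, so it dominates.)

First dissociation dominates. From Ka₁ = [H⁺][HA⁻]/[H₂A], x² + Ka₁·x − Ka₁·C = 0 with C = 0.11 M and Ka₁ = 4.42e-07. Solving: [H⁺] = (−Ka₁ + √(Ka₁² + 4·Ka₁·C)) / 2 = 2.2028e-04 M. pH = -log(2.2028e-04) = 3.66.

pH = 3.66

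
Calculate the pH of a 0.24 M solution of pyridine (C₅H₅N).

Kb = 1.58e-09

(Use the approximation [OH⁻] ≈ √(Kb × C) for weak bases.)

[OH⁻] = √(Kb × C) = √(1.58e-09 × 0.24) = 1.9473e-05. pOH = 4.71, pH = 14 - pOH

pH = 9.29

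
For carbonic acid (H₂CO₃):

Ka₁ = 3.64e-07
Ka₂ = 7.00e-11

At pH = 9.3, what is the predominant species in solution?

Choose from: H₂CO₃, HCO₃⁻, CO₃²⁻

pKa₁ = 6.44, pKa₂ = 10.15. For a polyprotic acid the predominant species crosses at each pKa: below pKa_n the protonated form dominates, above it the deprotonated form does. At pH = 9.3, the predominant species is HCO₃⁻.

HCO₃⁻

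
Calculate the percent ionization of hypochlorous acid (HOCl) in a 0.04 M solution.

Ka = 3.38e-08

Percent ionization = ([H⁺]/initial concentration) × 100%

Using Ka equilibrium: x² + Ka×x - Ka×C = 0. Solving: [H⁺] = 3.6753e-05. Percent = (3.6753e-05/0.04) × 100

Percent ionization = 0.0919%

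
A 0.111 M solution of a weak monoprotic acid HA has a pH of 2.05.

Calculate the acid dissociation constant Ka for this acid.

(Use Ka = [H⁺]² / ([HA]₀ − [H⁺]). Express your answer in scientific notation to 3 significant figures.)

[H⁺] = 10^(−pH) = 10^(−2.05) = 8.913e-03 M. For HA ⇌ H⁺ + A⁻, Ka = [H⁺][A⁻]/[HA] = [H⁺]² / ([HA]₀ − [H⁺]) = (8.913e-03)² / (0.111 − 8.913e-03) = 7.78e-04.

K_a = 7.78e-04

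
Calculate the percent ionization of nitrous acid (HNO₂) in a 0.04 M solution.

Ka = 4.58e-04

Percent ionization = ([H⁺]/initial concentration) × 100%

Using Ka equilibrium: x² + Ka×x - Ka×C = 0. Solving: [H⁺] = 4.0573e-03. Percent = (4.0573e-03/0.04) × 100

Percent ionization = 10.1%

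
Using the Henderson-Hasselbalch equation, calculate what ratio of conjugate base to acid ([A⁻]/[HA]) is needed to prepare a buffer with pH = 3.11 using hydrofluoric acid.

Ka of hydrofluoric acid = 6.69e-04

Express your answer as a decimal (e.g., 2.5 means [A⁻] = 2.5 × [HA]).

pKa = -log(6.69e-04) = 3.1746. pH = pKa + log([A⁻]/[HA]), so log([A⁻]/[HA]) = pH − pKa = 3.11 − 3.1746 = -0.0646. [A⁻]/[HA] = 10^(-0.0646) = 0.862

[A⁻]/[HA] = 0.862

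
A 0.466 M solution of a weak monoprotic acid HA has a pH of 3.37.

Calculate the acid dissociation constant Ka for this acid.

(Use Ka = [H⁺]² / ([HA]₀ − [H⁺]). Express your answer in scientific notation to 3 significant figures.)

[H⁺] = 10^(−pH) = 10^(−3.37) = 4.266e-04 M. For HA ⇌ H⁺ + A⁻, Ka = [H⁺][A⁻]/[HA] = [H⁺]² / ([HA]₀ − [H⁺]) = (4.266e-04)² / (0.466 − 4.266e-04) = 3.91e-07.

K_a = 3.91e-07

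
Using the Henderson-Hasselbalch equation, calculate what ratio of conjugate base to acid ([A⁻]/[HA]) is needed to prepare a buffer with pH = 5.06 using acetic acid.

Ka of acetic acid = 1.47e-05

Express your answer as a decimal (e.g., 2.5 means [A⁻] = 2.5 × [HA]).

pKa = -log(1.47e-05) = 4.8327. pH = pKa + log([A⁻]/[HA]), so log([A⁻]/[HA]) = pH − pKa = 5.06 − 4.8327 = 0.2273. [A⁻]/[HA] = 10^(0.2273) = 1.69

[A⁻]/[HA] = 1.69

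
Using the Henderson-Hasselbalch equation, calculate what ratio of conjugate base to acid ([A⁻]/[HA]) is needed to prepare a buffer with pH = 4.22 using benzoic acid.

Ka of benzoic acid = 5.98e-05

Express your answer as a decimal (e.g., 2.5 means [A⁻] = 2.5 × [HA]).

pKa = -log(5.98e-05) = 4.2233. pH = pKa + log([A⁻]/[HA]), so log([A⁻]/[HA]) = pH − pKa = 4.22 − 4.2233 = -0.0033. [A⁻]/[HA] = 10^(-0.0033) = 0.992

[A⁻]/[HA] = 0.992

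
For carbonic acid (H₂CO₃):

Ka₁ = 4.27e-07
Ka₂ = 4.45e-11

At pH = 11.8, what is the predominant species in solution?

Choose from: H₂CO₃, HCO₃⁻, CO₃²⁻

pKa₁ = 6.37, pKa₂ = 10.35. For a polyprotic acid the predominant species crosses at each pKa: below pKa_n the protonated form dominates, above it the deprotonated form does. At pH = 11.8, the predominant species is CO₃²⁻.

CO₃²⁻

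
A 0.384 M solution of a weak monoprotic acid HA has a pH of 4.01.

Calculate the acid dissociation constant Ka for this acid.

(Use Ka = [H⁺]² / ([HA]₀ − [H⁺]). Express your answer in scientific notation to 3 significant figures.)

[H⁺] = 10^(−pH) = 10^(−4.01) = 9.772e-05 M. For HA ⇌ H⁺ + A⁻, Ka = [H⁺][A⁻]/[HA] = [H⁺]² / ([HA]₀ − [H⁺]) = (9.772e-05)² / (0.384 − 9.772e-05) = 2.49e-08.

K_a = 2.49e-08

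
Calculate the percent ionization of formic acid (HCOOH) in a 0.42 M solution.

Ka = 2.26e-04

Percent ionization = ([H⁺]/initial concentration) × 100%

Using Ka equilibrium: x² + Ka×x - Ka×C = 0. Solving: [H⁺] = 9.6303e-03. Percent = (9.6303e-03/0.42) × 100

Percent ionization = 2.29%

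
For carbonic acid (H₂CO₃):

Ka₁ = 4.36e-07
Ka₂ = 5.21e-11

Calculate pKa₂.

pKa₂ = -log(Ka₂) = -log(5.21e-11) = 10.28.

pK_{a2} = 10.28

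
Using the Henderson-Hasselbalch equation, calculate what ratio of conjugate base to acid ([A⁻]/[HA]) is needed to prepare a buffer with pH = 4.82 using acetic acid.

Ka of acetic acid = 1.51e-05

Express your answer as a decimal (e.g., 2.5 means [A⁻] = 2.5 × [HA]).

pKa = -log(1.51e-05) = 4.8210. pH = pKa + log([A⁻]/[HA]), so log([A⁻]/[HA]) = pH − pKa = 4.82 − 4.8210 = -0.0010. [A⁻]/[HA] = 10^(-0.0010) = 0.998

[A⁻]/[HA] = 0.998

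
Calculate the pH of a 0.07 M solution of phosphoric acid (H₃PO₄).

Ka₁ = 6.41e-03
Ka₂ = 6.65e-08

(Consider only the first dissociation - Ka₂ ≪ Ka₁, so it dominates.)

First dissociation dominates. From Ka₁ = [H⁺][HA⁻]/[H₂A], x² + Ka₁·x − Ka₁·C = 0 with C = 0.07 M and Ka₁ = 6.41e-03. Solving: [H⁺] = (−Ka₁ + √(Ka₁² + 4·Ka₁·C)) / 2 = 1.8219e-02 M. pH = -log(1.8219e-02) = 1.74.

pH = 1.74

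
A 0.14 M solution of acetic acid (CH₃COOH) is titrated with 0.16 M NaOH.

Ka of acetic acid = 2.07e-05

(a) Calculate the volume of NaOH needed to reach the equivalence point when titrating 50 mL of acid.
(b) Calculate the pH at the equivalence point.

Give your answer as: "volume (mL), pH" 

moles acid = 0.14 × 50/1000 = 0.007 mol; V_base = moles/0.16 × 1000 = 43.8 mL. At equivalence only the conjugate base is present: [A⁻] = 0.007/0.094 = 7.4667e-02 M. Kb = Kw/Ka = 4.83e-10; [OH⁻] = √(Kb × [A⁻]) = 6.0059e-06; pOH = 5.22; pH = 14 - pOH = 8.78.

V = 43.8 mL, pH = 8.78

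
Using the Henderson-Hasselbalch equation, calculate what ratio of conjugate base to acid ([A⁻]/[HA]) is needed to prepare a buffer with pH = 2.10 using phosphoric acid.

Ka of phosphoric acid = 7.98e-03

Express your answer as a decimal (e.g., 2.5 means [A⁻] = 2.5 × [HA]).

pKa = -log(7.98e-03) = 2.0980. pH = pKa + log([A⁻]/[HA]), so log([A⁻]/[HA]) = pH − pKa = 2.10 − 2.0980 = 0.0020. [A⁻]/[HA] = 10^(0.0020) = 1.00

[A⁻]/[HA] = 1.00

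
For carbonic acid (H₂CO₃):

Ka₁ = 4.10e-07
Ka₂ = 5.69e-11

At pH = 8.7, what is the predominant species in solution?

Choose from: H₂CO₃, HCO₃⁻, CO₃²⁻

pKa₁ = 6.39, pKa₂ = 10.24. For a polyprotic acid the predominant species crosses at each pKa: below pKa_n the protonated form dominates, above it the deprotonated form does. At pH = 8.7, the predominant species is HCO₃⁻.

HCO₃⁻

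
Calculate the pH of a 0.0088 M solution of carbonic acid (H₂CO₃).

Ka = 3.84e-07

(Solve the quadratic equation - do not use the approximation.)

x² + Ka×x - Ka×C = 0. Using quadratic formula: [H⁺] = 5.7939e-05

pH = 4.24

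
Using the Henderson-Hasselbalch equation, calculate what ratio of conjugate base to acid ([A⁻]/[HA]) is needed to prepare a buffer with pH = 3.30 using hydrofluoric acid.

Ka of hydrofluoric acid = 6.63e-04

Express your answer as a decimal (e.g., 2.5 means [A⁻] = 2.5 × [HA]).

pKa = -log(6.63e-04) = 3.1785. pH = pKa + log([A⁻]/[HA]), so log([A⁻]/[HA]) = pH − pKa = 3.30 − 3.1785 = 0.1215. [A⁻]/[HA] = 10^(0.1215) = 1.32

[A⁻]/[HA] = 1.32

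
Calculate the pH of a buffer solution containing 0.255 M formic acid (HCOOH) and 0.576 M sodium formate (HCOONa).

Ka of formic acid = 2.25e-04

pKa = -log(2.25e-04) = 3.65. pH = pKa + log([A⁻]/[HA]) = 3.65 + log(0.576/0.255)

pH = 4.00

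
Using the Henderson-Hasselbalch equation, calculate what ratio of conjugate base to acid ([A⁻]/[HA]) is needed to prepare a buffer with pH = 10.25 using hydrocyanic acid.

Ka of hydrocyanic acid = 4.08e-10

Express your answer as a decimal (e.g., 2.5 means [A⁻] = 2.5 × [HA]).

pKa = -log(4.08e-10) = 9.3893. pH = pKa + log([A⁻]/[HA]), so log([A⁻]/[HA]) = pH − pKa = 10.25 − 9.3893 = 0.8607. [A⁻]/[HA] = 10^(0.8607) = 7.26

[A⁻]/[HA] = 7.26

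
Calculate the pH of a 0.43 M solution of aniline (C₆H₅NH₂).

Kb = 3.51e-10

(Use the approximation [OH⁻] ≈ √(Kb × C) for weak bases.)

[OH⁻] = √(Kb × C) = √(3.51e-10 × 0.43) = 1.2285e-05. pOH = 4.91, pH = 14 - pOH

pH = 9.09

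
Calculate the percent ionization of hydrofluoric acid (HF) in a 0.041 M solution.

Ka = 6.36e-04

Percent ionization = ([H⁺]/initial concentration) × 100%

Using Ka equilibrium: x² + Ka×x - Ka×C = 0. Solving: [H⁺] = 4.7984e-03. Percent = (4.7984e-03/0.041) × 100

Percent ionization = 11.7%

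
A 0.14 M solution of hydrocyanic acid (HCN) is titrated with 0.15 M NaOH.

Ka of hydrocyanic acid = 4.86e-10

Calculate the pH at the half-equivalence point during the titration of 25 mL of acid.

At half-equivalence [HA] = [A⁻], so Henderson-Hasselbalch gives pH = pKa = -log(4.86e-10) = 9.31.

pH = pKa = 9.31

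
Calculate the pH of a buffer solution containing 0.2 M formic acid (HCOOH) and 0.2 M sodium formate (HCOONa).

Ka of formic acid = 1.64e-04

pKa = -log(1.64e-04) = 3.79. pH = pKa + log([A⁻]/[HA]) = 3.79 + log(0.2/0.2)

pH = 3.79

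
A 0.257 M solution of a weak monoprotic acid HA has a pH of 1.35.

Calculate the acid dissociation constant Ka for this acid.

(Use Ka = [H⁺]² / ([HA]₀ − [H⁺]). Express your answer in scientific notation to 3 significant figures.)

[H⁺] = 10^(−pH) = 10^(−1.35) = 4.467e-02 M. For HA ⇌ H⁺ + A⁻, Ka = [H⁺][A⁻]/[HA] = [H⁺]² / ([HA]₀ − [H⁺]) = (4.467e-02)² / (0.257 − 4.467e-02) = 9.40e-03.

K_a = 9.40e-03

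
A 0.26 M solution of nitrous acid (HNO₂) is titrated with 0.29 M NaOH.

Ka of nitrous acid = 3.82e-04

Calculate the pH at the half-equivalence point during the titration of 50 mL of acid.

At half-equivalence [HA] = [A⁻], so Henderson-Hasselbalch gives pH = pKa = -log(3.82e-04) = 3.42.

pH = pKa = 3.42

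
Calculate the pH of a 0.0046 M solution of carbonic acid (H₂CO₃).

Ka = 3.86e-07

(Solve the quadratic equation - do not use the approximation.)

x² + Ka×x - Ka×C = 0. Using quadratic formula: [H⁺] = 4.1945e-05

pH = 4.38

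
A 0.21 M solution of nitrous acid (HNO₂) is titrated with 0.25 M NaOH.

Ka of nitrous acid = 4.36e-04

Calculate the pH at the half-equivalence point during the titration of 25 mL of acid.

At half-equivalence [HA] = [A⁻], so Henderson-Hasselbalch gives pH = pKa = -log(4.36e-04) = 3.36.

pH = pKa = 3.36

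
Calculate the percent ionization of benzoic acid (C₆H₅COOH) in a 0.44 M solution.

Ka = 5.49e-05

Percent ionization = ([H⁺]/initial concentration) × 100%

Using Ka equilibrium: x² + Ka×x - Ka×C = 0. Solving: [H⁺] = 4.8875e-03. Percent = (4.8875e-03/0.44) × 100

Percent ionization = 1.11%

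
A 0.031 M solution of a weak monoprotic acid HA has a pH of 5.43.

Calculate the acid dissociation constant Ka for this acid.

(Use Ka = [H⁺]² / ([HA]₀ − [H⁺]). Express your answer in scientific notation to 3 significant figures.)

[H⁺] = 10^(−pH) = 10^(−5.43) = 3.715e-06 M. For HA ⇌ H⁺ + A⁻, Ka = [H⁺][A⁻]/[HA] = [H⁺]² / ([HA]₀ − [H⁺]) = (3.715e-06)² / (0.031 − 3.715e-06) = 4.45e-10.

K_a = 4.45e-10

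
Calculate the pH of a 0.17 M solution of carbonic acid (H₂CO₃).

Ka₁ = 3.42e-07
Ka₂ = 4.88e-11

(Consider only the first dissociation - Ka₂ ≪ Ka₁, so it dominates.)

First dissociation dominates. From Ka₁ = [H⁺][HA⁻]/[H₂A], x² + Ka₁·x − Ka₁·C = 0 with C = 0.17 M and Ka₁ = 3.42e-07. Solving: [H⁺] = (−Ka₁ + √(Ka₁² + 4·Ka₁·C)) / 2 = 2.4095e-04 M. pH = -log(2.4095e-04) = 3.62.

pH = 3.62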